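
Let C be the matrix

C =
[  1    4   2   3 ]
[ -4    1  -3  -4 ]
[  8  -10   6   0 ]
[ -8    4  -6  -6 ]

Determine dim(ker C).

Row reduce to echelon form.
R2 ← R2 + (4)·R1: [0, 17, 5, 8]
R3 ← R3 − (8)·R1: [0, -42, -10, -24]
R4 ← R4 + (8)·R1: [0, 36, 10, 18]
R3 ← R3 + (42/17)·R2: [0, 0, 40/17, -72/17]
R4 ← R4 − (36/17)·R2: [0, 0, -10/17, 18/17]
R4 ← R4 + (1/4)·R3: [0, 0, 0, 0]
3 nonzero rows, so rank(C) = 3.
C has 4 columns; by rank–nullity, nullity = 4 − 3 = 1.

1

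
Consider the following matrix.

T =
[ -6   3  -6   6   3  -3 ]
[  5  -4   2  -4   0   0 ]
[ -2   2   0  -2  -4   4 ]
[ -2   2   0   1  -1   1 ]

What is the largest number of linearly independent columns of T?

Row reduce to echelon form.
R2 ← R2 + (5/6)·R1: [0, -3/2, -3, 1, 5/2, -5/2]
R3 ← R3 − (1/3)·R1: [0, 1, 2, -4, -5, 5]
R4 ← R4 − (1/3)·R1: [0, 1, 2, -1, -2, 2]
R3 ← R3 + (2/3)·R2: [0, 0, 0, -10/3, -10/3, 10/3]
R4 ← R4 + (2/3)·R2: [0, 0, 0, -1/3, -1/3, 1/3]
R4 ← R4 − (1/10)·R3: [0, 0, 0, 0, 0, 0]
Echelon form has 3 nonzero rows, so rank(T) = 3.
The rank gives the maximum number of linearly independent columns: 3.

3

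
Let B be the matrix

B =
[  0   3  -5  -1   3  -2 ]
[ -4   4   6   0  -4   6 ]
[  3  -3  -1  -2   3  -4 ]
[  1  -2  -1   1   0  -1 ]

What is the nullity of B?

Row reduce to echelon form.
Swap R1 ↔ R2
R3 ← R3 + (3/4)·R1: [0, 0, 7/2, -2, 0, 1/2]
R4 ← R4 + (1/4)·R1: [0, -1, 1/2, 1, -1, 1/2]
R4 ← R4 + (1/3)·R2: [0, 0, -7/6, 2/3, 0, -1/6]
R4 ← R4 + (1/3)·R3: [0, 0, 0, 0, 0, 0]
3 nonzero rows, so rank(B) = 3.
B has 6 columns; by rank–nullity, nullity = 6 − 3 = 3.

3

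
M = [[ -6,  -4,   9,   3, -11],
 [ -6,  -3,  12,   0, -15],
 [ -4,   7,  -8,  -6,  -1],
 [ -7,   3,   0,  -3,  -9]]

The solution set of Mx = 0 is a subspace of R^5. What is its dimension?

1

Row reduce to echelon form.
R2 ← R2 − R1: [0, 1, 3, -3, -4]
R3 ← R3 − (2/3)·R1: [0, 29/3, -14, -8, 19/3]
R4 ← R4 − (7/6)·R1: [0, 23/3, -21/2, -13/2, 23/6]
R3 ← R3 − (29/3)·R2: [0, 0, -43, 21, 45]
R4 ← R4 − (23/3)·R2: [0, 0, -67/2, 33/2, 69/2]
R4 ← R4 − (67/86)·R3: [0, 0, 0, 6/43, -24/43]
4 nonzero rows, so rank(M) = 4.
M has 5 columns; by rank–nullity, nullity = 5 − 4 = 1.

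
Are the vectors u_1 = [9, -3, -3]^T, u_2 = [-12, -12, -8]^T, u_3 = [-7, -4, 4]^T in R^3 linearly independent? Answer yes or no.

Form the matrix with these vectors as rows and row reduce.
R2 ← R2 + (4/3)·R1: [0, -16, -12]
R3 ← R3 + (7/9)·R1: [0, -19/3, 5/3]
R3 ← R3 − (19/48)·R2: [0, 0, 77/12]
3 nonzero rows, so the 3 vectors span a space of dimension 3.
Since 3 = 3, the vectors are linearly independent.

yes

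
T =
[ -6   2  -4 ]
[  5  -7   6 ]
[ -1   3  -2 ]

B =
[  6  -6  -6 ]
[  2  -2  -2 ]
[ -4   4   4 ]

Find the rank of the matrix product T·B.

1

First compute TB:
[[-16,  16,  16],
 [ -8,   8,   8],
 [  8,  -8,  -8]]
Now row reduce the product.
R2 ← R2 − (1/2)·R1: [0, 0, 0]
R3 ← R3 + (1/2)·R1: [0, 0, 0]
1 nonzero row, so rank(TB) = 1.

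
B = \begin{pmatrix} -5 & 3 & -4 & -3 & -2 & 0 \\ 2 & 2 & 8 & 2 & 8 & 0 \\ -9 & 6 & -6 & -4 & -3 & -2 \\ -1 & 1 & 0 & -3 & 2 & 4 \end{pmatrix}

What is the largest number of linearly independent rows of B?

3

Row reduce to echelon form.
R2 ← R2 + (2/5)·R1: [0, 16/5, 32/5, 4/5, 36/5, 0]
R3 ← R3 − (9/5)·R1: [0, 3/5, 6/5, 7/5, 3/5, -2]
R4 ← R4 − (1/5)·R1: [0, 2/5, 4/5, -12/5, 12/5, 4]
R3 ← R3 − (3/16)·R2: [0, 0, 0, 5/4, -3/4, -2]
R4 ← R4 − (1/8)·R2: [0, 0, 0, -5/2, 3/2, 4]
R4 ← R4 + (2)·R3: [0, 0, 0, 0, 0, 0]
Echelon form has 3 nonzero rows, so rank(B) = 3.
The rank gives the maximum number of linearly independent rows: 3.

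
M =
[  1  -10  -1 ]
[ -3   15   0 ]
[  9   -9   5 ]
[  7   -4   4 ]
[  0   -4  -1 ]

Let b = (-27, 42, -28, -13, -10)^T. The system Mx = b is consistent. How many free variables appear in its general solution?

Row reduce the augmented matrix [M | b].
R2 ← R2 + (3)·R1: [0, -15, -3, -39]
R3 ← R3 − (9)·R1: [0, 81, 14, 215]
R4 ← R4 − (7)·R1: [0, 66, 11, 176]
R3 ← R3 + (27/5)·R2: [0, 0, -11/5, 22/5]
R4 ← R4 + (22/5)·R2: [0, 0, -11/5, 22/5]
R5 ← R5 − (4/15)·R2: [0, 0, -1/5, 2/5]
R4 ← R4 − R3: [0, 0, 0, 0]
R5 ← R5 − (1/11)·R3: [0, 0, 0, 0]
The echelon form has 3 nonzero rows, and every pivot lies in the first 3 columns, so rank(M) = rank([M|b]) = 3.
The system is consistent.
Free variables = (unknowns) − (rank) = 3 − 3 = 0.

0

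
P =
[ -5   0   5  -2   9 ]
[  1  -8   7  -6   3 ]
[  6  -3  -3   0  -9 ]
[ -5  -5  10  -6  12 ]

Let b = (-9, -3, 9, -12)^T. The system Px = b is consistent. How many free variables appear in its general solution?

3

Row reduce the augmented matrix [P | b].
R2 ← R2 + (1/5)·R1: [0, -8, 8, -32/5, 24/5, -24/5]
R3 ← R3 + (6/5)·R1: [0, -3, 3, -12/5, 9/5, -9/5]
R4 ← R4 − R1: [0, -5, 5, -4, 3, -3]
R3 ← R3 − (3/8)·R2: [0, 0, 0, 0, 0, 0]
R4 ← R4 − (5/8)·R2: [0, 0, 0, 0, 0, 0]
The echelon form has 2 nonzero rows, and every pivot lies in the first 5 columns, so rank(P) = rank([P|b]) = 2.
The system is consistent.
Free variables = (unknowns) − (rank) = 5 − 2 = 3.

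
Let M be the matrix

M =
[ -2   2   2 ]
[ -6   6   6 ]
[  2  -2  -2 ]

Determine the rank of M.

Row reduce to echelon form.
R2 ← R2 − (3)·R1: [0, 0, 0]
R3 ← R3 + R1: [0, 0, 0]
Echelon form has 1 nonzero row, so rank(M) = 1.

1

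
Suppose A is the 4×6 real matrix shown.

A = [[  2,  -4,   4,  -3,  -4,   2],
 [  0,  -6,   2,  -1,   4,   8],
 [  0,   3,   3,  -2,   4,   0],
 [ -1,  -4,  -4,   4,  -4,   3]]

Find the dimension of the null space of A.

2

Row reduce to echelon form.
R4 ← R4 + (1/2)·R1: [0, -6, -2, 5/2, -6, 4]
R3 ← R3 + (1/2)·R2: [0, 0, 4, -5/2, 6, 4]
R4 ← R4 − R2: [0, 0, -4, 7/2, -10, -4]
R4 ← R4 + R3: [0, 0, 0, 1, -4, 0]
4 nonzero rows, so rank(A) = 4.
A has 6 columns; by rank–nullity, nullity = 6 − 4 = 2.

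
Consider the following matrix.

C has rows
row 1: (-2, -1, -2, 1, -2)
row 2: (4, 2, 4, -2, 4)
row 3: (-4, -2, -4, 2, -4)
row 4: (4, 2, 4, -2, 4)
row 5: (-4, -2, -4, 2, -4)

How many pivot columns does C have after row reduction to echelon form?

1

Row reduce to echelon form.
R2 ← R2 + (2)·R1: [0, 0, 0, 0, 0]
R3 ← R3 − (2)·R1: [0, 0, 0, 0, 0]
R4 ← R4 + (2)·R1: [0, 0, 0, 0, 0]
R5 ← R5 − (2)·R1: [0, 0, 0, 0, 0]
Echelon form has 1 nonzero row, so rank(C) = 1.
Each nonzero row contributes one pivot column: 1 pivot columns.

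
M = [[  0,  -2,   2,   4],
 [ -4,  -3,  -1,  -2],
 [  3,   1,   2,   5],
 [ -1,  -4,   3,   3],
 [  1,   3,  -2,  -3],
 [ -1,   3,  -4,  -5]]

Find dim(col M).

Row reduce to echelon form.
Swap R1 ↔ R2
R3 ← R3 + (3/4)·R1: [0, -5/4, 5/4, 7/2]
R4 ← R4 − (1/4)·R1: [0, -13/4, 13/4, 7/2]
R5 ← R5 + (1/4)·R1: [0, 9/4, -9/4, -7/2]
R6 ← R6 − (1/4)·R1: [0, 15/4, -15/4, -9/2]
R3 ← R3 − (5/8)·R2: [0, 0, 0, 1]
R4 ← R4 − (13/8)·R2: [0, 0, 0, -3]
R5 ← R5 + (9/8)·R2: [0, 0, 0, 1]
R6 ← R6 + (15/8)·R2: [0, 0, 0, 3]
R4 ← R4 + (3)·R3: [0, 0, 0, 0]
R5 ← R5 − R3: [0, 0, 0, 0]
R6 ← R6 − (3)·R3: [0, 0, 0, 0]
Echelon form has 3 nonzero rows, so rank(M) = 3.
The column space has dimension equal to the rank: 3.

3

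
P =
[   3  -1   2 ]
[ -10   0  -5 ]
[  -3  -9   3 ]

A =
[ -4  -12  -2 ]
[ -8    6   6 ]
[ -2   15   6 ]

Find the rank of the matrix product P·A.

2

First compute PA:
[[ -8, -12,   0],
 [ 50,  45, -10],
 [ 78,  27, -30]]
Now row reduce the product.
R2 ← R2 + (25/4)·R1: [0, -30, -10]
R3 ← R3 + (39/4)·R1: [0, -90, -30]
R3 ← R3 − (3)·R2: [0, 0, 0]
2 nonzero rows, so rank(PA) = 2.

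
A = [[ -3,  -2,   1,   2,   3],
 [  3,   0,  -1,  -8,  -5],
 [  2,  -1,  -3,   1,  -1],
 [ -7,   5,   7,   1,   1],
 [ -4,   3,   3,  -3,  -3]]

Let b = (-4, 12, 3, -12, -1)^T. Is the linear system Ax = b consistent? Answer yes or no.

Row reduce the augmented matrix [A | b].
R2 ← R2 + R1: [0, -2, 0, -6, -2, 8]
R3 ← R3 + (2/3)·R1: [0, -7/3, -7/3, 7/3, 1, 1/3]
R4 ← R4 − (7/3)·R1: [0, 29/3, 14/3, -11/3, -6, -8/3]
R5 ← R5 − (4/3)·R1: [0, 17/3, 5/3, -17/3, -7, 13/3]
R3 ← R3 − (7/6)·R2: [0, 0, -7/3, 28/3, 10/3, -9]
R4 ← R4 + (29/6)·R2: [0, 0, 14/3, -98/3, -47/3, 36]
R5 ← R5 + (17/6)·R2: [0, 0, 5/3, -68/3, -38/3, 27]
R4 ← R4 + (2)·R3: [0, 0, 0, -14, -9, 18]
R5 ← R5 + (5/7)·R3: [0, 0, 0, -16, -72/7, 144/7]
R5 ← R5 − (8/7)·R4: [0, 0, 0, 0, 0, 0]
The echelon form has 4 nonzero rows, and every pivot lies in the first 5 columns, so rank(A) = rank([A|b]) = 4.
The system is consistent.

yes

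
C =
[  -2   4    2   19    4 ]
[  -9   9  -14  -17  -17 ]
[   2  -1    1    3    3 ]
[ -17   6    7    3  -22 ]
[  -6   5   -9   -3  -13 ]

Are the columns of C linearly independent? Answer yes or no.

Row reduce C to echelon form.
R2 ← R2 − (9/2)·R1: [0, -9, -23, -205/2, -35]
R3 ← R3 + R1: [0, 3, 3, 22, 7]
R4 ← R4 − (17/2)·R1: [0, -28, -10, -317/2, -56]
R5 ← R5 − (3)·R1: [0, -7, -15, -60, -25]
R3 ← R3 + (1/3)·R2: [0, 0, -14/3, -73/6, -14/3]
R4 ← R4 − (28/9)·R2: [0, 0, 554/9, 2887/18, 476/9]
R5 ← R5 − (7/9)·R2: [0, 0, 26/9, 355/18, 20/9]
R4 ← R4 + (277/21)·R3: [0, 0, 0, -2/21, -26/3]
R5 ← R5 + (13/21)·R3: [0, 0, 0, 256/21, -2/3]
R5 ← R5 + (128)·R4: [0, 0, 0, 0, -1110]
5 pivots among 5 columns.
Every column is a pivot column, so the columns are linearly independent.

yes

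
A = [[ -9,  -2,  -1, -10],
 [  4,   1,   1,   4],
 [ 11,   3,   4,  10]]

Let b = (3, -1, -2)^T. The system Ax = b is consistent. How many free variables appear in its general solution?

Row reduce the augmented matrix [A | b].
R2 ← R2 + (4/9)·R1: [0, 1/9, 5/9, -4/9, 1/3]
R3 ← R3 + (11/9)·R1: [0, 5/9, 25/9, -20/9, 5/3]
R3 ← R3 − (5)·R2: [0, 0, 0, 0, 0]
The echelon form has 2 nonzero rows, and every pivot lies in the first 4 columns, so rank(A) = rank([A|b]) = 2.
The system is consistent.
Free variables = (unknowns) − (rank) = 4 − 2 = 2.

2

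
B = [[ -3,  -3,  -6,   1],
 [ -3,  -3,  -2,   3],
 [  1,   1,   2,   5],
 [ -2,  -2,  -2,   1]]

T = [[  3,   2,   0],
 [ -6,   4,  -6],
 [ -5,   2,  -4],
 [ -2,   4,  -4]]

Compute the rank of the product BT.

First compute BT:
[[ 37, -26,  38],
 [ 13, -10,  14],
 [-23,  30, -34],
 [ 14, -12,  16]]
Now row reduce the product.
R2 ← R2 − (13/37)·R1: [0, -32/37, 24/37]
R3 ← R3 + (23/37)·R1: [0, 512/37, -384/37]
R4 ← R4 − (14/37)·R1: [0, -80/37, 60/37]
R3 ← R3 + (16)·R2: [0, 0, 0]
R4 ← R4 − (5/2)·R2: [0, 0, 0]
2 nonzero rows, so rank(BT) = 2.

2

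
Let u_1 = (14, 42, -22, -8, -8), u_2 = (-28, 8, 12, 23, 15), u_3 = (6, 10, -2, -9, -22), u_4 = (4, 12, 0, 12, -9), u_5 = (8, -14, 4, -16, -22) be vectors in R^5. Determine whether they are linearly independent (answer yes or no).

no

Form the matrix with these vectors as rows and row reduce.
R2 ← R2 + (2)·R1: [0, 92, -32, 7, -1]
R3 ← R3 − (3/7)·R1: [0, -8, 52/7, -39/7, -130/7]
R4 ← R4 − (2/7)·R1: [0, 0, 44/7, 100/7, -47/7]
R5 ← R5 − (4/7)·R1: [0, -38, 116/7, -80/7, -122/7]
R3 ← R3 + (2/23)·R2: [0, 0, 748/161, -799/161, -3004/161]
R5 ← R5 + (19/46)·R2: [0, 0, 540/161, -2749/322, -5745/322]
R4 ← R4 − (23/17)·R3: [0, 0, 0, 21, 315/17]
R5 ← R5 − (135/187)·R3: [0, 0, 0, -109/22, -1635/374]
R5 ← R5 + (109/462)·R4: [0, 0, 0, 0, 0]
4 nonzero rows, so the 5 vectors span a space of dimension 4.
Since 4 < 5, the vectors are linearly dependent.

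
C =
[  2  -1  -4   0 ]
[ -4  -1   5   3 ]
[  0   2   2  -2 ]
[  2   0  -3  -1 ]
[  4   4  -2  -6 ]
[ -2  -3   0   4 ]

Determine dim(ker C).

Row reduce to echelon form.
R2 ← R2 + (2)·R1: [0, -3, -3, 3]
R4 ← R4 − R1: [0, 1, 1, -1]
R5 ← R5 − (2)·R1: [0, 6, 6, -6]
R6 ← R6 + R1: [0, -4, -4, 4]
R3 ← R3 + (2/3)·R2: [0, 0, 0, 0]
R4 ← R4 + (1/3)·R2: [0, 0, 0, 0]
R5 ← R5 + (2)·R2: [0, 0, 0, 0]
R6 ← R6 − (4/3)·R2: [0, 0, 0, 0]
2 nonzero rows, so rank(C) = 2.
C has 4 columns; by rank–nullity, nullity = 4 − 2 = 2.

2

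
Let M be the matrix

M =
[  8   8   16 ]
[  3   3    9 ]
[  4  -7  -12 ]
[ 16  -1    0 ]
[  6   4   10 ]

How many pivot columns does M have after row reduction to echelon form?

3

Row reduce to echelon form.
R2 ← R2 − (3/8)·R1: [0, 0, 3]
R3 ← R3 − (1/2)·R1: [0, -11, -20]
R4 ← R4 − (2)·R1: [0, -17, -32]
R5 ← R5 − (3/4)·R1: [0, -2, -2]
Swap R2 ↔ R3
R4 ← R4 − (17/11)·R2: [0, 0, -12/11]
R5 ← R5 − (2/11)·R2: [0, 0, 18/11]
R4 ← R4 + (4/11)·R3: [0, 0, 0]
R5 ← R5 − (6/11)·R3: [0, 0, 0]
Echelon form has 3 nonzero rows, so rank(M) = 3.
Each nonzero row contributes one pivot column: 3 pivot columns.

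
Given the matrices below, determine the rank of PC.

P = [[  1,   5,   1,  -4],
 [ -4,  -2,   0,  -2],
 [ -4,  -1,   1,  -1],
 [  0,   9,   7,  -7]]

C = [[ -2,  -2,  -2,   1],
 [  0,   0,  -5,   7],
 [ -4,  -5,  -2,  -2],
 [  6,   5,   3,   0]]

3

First compute PC:
[[-30, -27, -41,  34],
 [ -4,  -2,  12, -18],
 [ -2,  -2,   8, -13],
 [-70, -70, -80,  49]]
Now row reduce the product.
R2 ← R2 − (2/15)·R1: [0, 8/5, 262/15, -338/15]
R3 ← R3 − (1/15)·R1: [0, -1/5, 161/15, -229/15]
R4 ← R4 − (7/3)·R1: [0, -7, 47/3, -91/3]
R3 ← R3 + (1/8)·R2: [0, 0, 155/12, -217/12]
R4 ← R4 + (35/8)·R2: [0, 0, 1105/12, -1547/12]
R4 ← R4 − (221/31)·R3: [0, 0, 0, 0]
3 nonzero rows, so rank(PC) = 3.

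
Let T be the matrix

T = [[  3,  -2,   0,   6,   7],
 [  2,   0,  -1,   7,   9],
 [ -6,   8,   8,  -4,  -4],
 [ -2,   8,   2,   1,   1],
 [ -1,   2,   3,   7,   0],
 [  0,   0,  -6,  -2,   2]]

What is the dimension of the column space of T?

5

Row reduce to echelon form.
R2 ← R2 − (2/3)·R1: [0, 4/3, -1, 3, 13/3]
R3 ← R3 + (2)·R1: [0, 4, 8, 8, 10]
R4 ← R4 + (2/3)·R1: [0, 20/3, 2, 5, 17/3]
R5 ← R5 + (1/3)·R1: [0, 4/3, 3, 9, 7/3]
R3 ← R3 − (3)·R2: [0, 0, 11, -1, -3]
R4 ← R4 − (5)·R2: [0, 0, 7, -10, -16]
R5 ← R5 − R2: [0, 0, 4, 6, -2]
R4 ← R4 − (7/11)·R3: [0, 0, 0, -103/11, -155/11]
R5 ← R5 − (4/11)·R3: [0, 0, 0, 70/11, -10/11]
R6 ← R6 + (6/11)·R3: [0, 0, 0, -28/11, 4/11]
R5 ← R5 + (70/103)·R4: [0, 0, 0, 0, -1080/103]
R6 ← R6 − (28/103)·R4: [0, 0, 0, 0, 432/103]
R6 ← R6 + (2/5)·R5: [0, 0, 0, 0, 0]
Echelon form has 5 nonzero rows, so rank(T) = 5.
The column space has dimension equal to the rank: 5.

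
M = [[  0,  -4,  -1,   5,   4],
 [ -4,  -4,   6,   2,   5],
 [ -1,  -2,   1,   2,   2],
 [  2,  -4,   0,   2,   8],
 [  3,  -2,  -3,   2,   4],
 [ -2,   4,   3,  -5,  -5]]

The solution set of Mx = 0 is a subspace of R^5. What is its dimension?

2

Row reduce to echelon form.
Swap R1 ↔ R2
R3 ← R3 − (1/4)·R1: [0, -1, -1/2, 3/2, 3/4]
R4 ← R4 + (1/2)·R1: [0, -6, 3, 3, 21/2]
R5 ← R5 + (3/4)·R1: [0, -5, 3/2, 7/2, 31/4]
R6 ← R6 − (1/2)·R1: [0, 6, 0, -6, -15/2]
R3 ← R3 − (1/4)·R2: [0, 0, -1/4, 1/4, -1/4]
R4 ← R4 − (3/2)·R2: [0, 0, 9/2, -9/2, 9/2]
R5 ← R5 − (5/4)·R2: [0, 0, 11/4, -11/4, 11/4]
R6 ← R6 + (3/2)·R2: [0, 0, -3/2, 3/2, -3/2]
R4 ← R4 + (18)·R3: [0, 0, 0, 0, 0]
R5 ← R5 + (11)·R3: [0, 0, 0, 0, 0]
R6 ← R6 − (6)·R3: [0, 0, 0, 0, 0]
3 nonzero rows, so rank(M) = 3.
M has 5 columns; by rank–nullity, nullity = 5 − 3 = 2.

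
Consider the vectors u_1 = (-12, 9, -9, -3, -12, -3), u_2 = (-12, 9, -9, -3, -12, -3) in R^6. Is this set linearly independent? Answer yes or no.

no

Form the matrix with these vectors as rows and row reduce.
R2 ← R2 − R1: [0, 0, 0, 0, 0, 0]
1 nonzero row, so the 2 vectors span a space of dimension 1.
Since 1 < 2, the vectors are linearly dependent.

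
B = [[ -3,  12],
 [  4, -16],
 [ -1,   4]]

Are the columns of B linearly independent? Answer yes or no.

Row reduce B to echelon form.
R2 ← R2 + (4/3)·R1: [0, 0]
R3 ← R3 − (1/3)·R1: [0, 0]
1 pivot among 2 columns.
Only 1 < 2 pivot columns, so the columns are linearly dependent.

no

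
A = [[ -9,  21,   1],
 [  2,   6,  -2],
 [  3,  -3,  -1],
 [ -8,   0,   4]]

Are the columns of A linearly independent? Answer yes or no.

no

Row reduce A to echelon form.
R2 ← R2 + (2/9)·R1: [0, 32/3, -16/9]
R3 ← R3 + (1/3)·R1: [0, 4, -2/3]
R4 ← R4 − (8/9)·R1: [0, -56/3, 28/9]
R3 ← R3 − (3/8)·R2: [0, 0, 0]
R4 ← R4 + (7/4)·R2: [0, 0, 0]
2 pivots among 3 columns.
Only 2 < 3 pivot columns, so the columns are linearly dependent.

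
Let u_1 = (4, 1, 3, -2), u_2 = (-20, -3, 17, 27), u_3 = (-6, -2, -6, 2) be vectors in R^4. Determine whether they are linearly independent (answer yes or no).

Form the matrix with these vectors as rows and row reduce.
R2 ← R2 + (5)·R1: [0, 2, 32, 17]
R3 ← R3 + (3/2)·R1: [0, -1/2, -3/2, -1]
R3 ← R3 + (1/4)·R2: [0, 0, 13/2, 13/4]
3 nonzero rows, so the 3 vectors span a space of dimension 3.
Since 3 = 3, the vectors are linearly independent.

yes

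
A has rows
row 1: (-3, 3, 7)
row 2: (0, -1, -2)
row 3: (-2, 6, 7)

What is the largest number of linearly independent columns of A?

Row reduce to echelon form.
R3 ← R3 − (2/3)·R1: [0, 4, 7/3]
R3 ← R3 + (4)·R2: [0, 0, -17/3]
Echelon form has 3 nonzero rows, so rank(A) = 3.
The rank gives the maximum number of linearly independent columns: 3.

3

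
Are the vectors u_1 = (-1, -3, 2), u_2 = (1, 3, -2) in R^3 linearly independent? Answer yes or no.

no

Form the matrix with these vectors as rows and row reduce.
R2 ← R2 + R1: [0, 0, 0]
1 nonzero row, so the 2 vectors span a space of dimension 1.
Since 1 < 2, the vectors are linearly dependent.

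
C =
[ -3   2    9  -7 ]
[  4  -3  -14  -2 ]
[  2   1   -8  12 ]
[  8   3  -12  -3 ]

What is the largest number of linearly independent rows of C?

4

Row reduce to echelon form.
R2 ← R2 + (4/3)·R1: [0, -1/3, -2, -34/3]
R3 ← R3 + (2/3)·R1: [0, 7/3, -2, 22/3]
R4 ← R4 + (8/3)·R1: [0, 25/3, 12, -65/3]
R3 ← R3 + (7)·R2: [0, 0, -16, -72]
R4 ← R4 + (25)·R2: [0, 0, -38, -305]
R4 ← R4 − (19/8)·R3: [0, 0, 0, -134]
Echelon form has 4 nonzero rows, so rank(C) = 4.
The rank gives the maximum number of linearly independent rows: 4.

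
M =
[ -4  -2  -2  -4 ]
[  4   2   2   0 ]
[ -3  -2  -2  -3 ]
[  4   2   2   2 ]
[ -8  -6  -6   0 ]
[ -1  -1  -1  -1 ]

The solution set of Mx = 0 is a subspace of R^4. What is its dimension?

Row reduce to echelon form.
R2 ← R2 + R1: [0, 0, 0, -4]
R3 ← R3 − (3/4)·R1: [0, -1/2, -1/2, 0]
R4 ← R4 + R1: [0, 0, 0, -2]
R5 ← R5 − (2)·R1: [0, -2, -2, 8]
R6 ← R6 − (1/4)·R1: [0, -1/2, -1/2, 0]
Swap R2 ↔ R3
R5 ← R5 − (4)·R2: [0, 0, 0, 8]
R6 ← R6 − R2: [0, 0, 0, 0]
R4 ← R4 − (1/2)·R3: [0, 0, 0, 0]
R5 ← R5 + (2)·R3: [0, 0, 0, 0]
3 nonzero rows, so rank(M) = 3.
M has 4 columns; by rank–nullity, nullity = 4 − 3 = 1.

1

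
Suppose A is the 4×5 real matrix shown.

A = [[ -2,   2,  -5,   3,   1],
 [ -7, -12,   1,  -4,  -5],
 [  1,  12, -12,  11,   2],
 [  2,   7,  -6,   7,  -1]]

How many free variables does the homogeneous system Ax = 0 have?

2

Row reduce to echelon form.
R2 ← R2 − (7/2)·R1: [0, -19, 37/2, -29/2, -17/2]
R3 ← R3 + (1/2)·R1: [0, 13, -29/2, 25/2, 5/2]
R4 ← R4 + R1: [0, 9, -11, 10, 0]
R3 ← R3 + (13/19)·R2: [0, 0, -35/19, 49/19, -63/19]
R4 ← R4 + (9/19)·R2: [0, 0, -85/38, 119/38, -153/38]
R4 ← R4 − (17/14)·R3: [0, 0, 0, 0, 0]
3 nonzero rows, so rank(A) = 3.
A has 5 columns; by rank–nullity, nullity = 5 − 3 = 2.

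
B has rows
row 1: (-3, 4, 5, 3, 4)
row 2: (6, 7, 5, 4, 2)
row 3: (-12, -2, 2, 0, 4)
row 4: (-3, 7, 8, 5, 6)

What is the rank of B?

2

Row reduce to echelon form.
R2 ← R2 + (2)·R1: [0, 15, 15, 10, 10]
R3 ← R3 − (4)·R1: [0, -18, -18, -12, -12]
R4 ← R4 − R1: [0, 3, 3, 2, 2]
R3 ← R3 + (6/5)·R2: [0, 0, 0, 0, 0]
R4 ← R4 − (1/5)·R2: [0, 0, 0, 0, 0]
Echelon form has 2 nonzero rows, so rank(B) = 2.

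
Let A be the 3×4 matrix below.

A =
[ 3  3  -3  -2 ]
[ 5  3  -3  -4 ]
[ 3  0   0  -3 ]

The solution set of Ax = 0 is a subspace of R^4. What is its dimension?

Row reduce to echelon form.
R2 ← R2 − (5/3)·R1: [0, -2, 2, -2/3]
R3 ← R3 − R1: [0, -3, 3, -1]
R3 ← R3 − (3/2)·R2: [0, 0, 0, 0]
2 nonzero rows, so rank(A) = 2.
A has 4 columns; by rank–nullity, nullity = 4 − 2 = 2.

2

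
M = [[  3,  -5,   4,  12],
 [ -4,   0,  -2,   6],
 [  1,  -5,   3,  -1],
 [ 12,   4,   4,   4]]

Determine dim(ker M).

Row reduce to echelon form.
R2 ← R2 + (4/3)·R1: [0, -20/3, 10/3, 22]
R3 ← R3 − (1/3)·R1: [0, -10/3, 5/3, -5]
R4 ← R4 − (4)·R1: [0, 24, -12, -44]
R3 ← R3 − (1/2)·R2: [0, 0, 0, -16]
R4 ← R4 + (18/5)·R2: [0, 0, 0, 176/5]
R4 ← R4 + (11/5)·R3: [0, 0, 0, 0]
3 nonzero rows, so rank(M) = 3.
M has 4 columns; by rank–nullity, nullity = 4 − 3 = 1.

1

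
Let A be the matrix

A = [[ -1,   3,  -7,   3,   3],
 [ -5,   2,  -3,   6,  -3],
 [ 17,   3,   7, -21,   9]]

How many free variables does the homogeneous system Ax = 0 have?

Row reduce to echelon form.
R2 ← R2 − (5)·R1: [0, -13, 32, -9, -18]
R3 ← R3 + (17)·R1: [0, 54, -112, 30, 60]
R3 ← R3 + (54/13)·R2: [0, 0, 272/13, -96/13, -192/13]
3 nonzero rows, so rank(A) = 3.
A has 5 columns; by rank–nullity, nullity = 5 − 3 = 2.

2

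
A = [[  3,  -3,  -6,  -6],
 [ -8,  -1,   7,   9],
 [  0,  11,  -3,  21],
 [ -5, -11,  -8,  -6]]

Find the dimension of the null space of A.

0

Row reduce to echelon form.
R2 ← R2 + (8/3)·R1: [0, -9, -9, -7]
R4 ← R4 + (5/3)·R1: [0, -16, -18, -16]
R3 ← R3 + (11/9)·R2: [0, 0, -14, 112/9]
R4 ← R4 − (16/9)·R2: [0, 0, -2, -32/9]
R4 ← R4 − (1/7)·R3: [0, 0, 0, -16/3]
4 nonzero rows, so rank(A) = 4.
A has 4 columns; by rank–nullity, nullity = 4 − 4 = 0.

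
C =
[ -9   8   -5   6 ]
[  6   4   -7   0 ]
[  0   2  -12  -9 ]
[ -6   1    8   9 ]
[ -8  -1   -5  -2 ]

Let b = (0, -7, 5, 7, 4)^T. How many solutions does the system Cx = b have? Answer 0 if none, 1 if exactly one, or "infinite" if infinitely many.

Row reduce the augmented matrix [C | b].
R2 ← R2 + (2/3)·R1: [0, 28/3, -31/3, 4, -7]
R4 ← R4 − (2/3)·R1: [0, -13/3, 34/3, 5, 7]
R5 ← R5 − (8/9)·R1: [0, -73/9, -5/9, -22/3, 4]
R3 ← R3 − (3/14)·R2: [0, 0, -137/14, -69/7, 13/2]
R4 ← R4 + (13/28)·R2: [0, 0, 183/28, 48/7, 15/4]
R5 ← R5 + (73/84)·R2: [0, 0, -267/28, -27/7, -25/12]
R4 ← R4 + (183/274)·R3: [0, 0, 0, 75/274, 2217/274]
R5 ← R5 − (267/274)·R3: [0, 0, 0, 1575/274, -6919/822]
R5 ← R5 − (21)·R4: [0, 0, 0, 0, -535/3]
The echelon form has 5 nonzero rows; the last pivot sits in the augmented column, so rank(C) = 4 but rank([C|b]) = 5.
Since the ranks differ, the system is inconsistent.
It has no solutions.

0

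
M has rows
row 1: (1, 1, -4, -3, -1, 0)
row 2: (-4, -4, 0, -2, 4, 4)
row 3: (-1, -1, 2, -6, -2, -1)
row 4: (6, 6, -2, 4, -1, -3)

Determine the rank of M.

4

Row reduce to echelon form.
R2 ← R2 + (4)·R1: [0, 0, -16, -14, 0, 4]
R3 ← R3 + R1: [0, 0, -2, -9, -3, -1]
R4 ← R4 − (6)·R1: [0, 0, 22, 22, 5, -3]
R3 ← R3 − (1/8)·R2: [0, 0, 0, -29/4, -3, -3/2]
R4 ← R4 + (11/8)·R2: [0, 0, 0, 11/4, 5, 5/2]
R4 ← R4 + (11/29)·R3: [0, 0, 0, 0, 112/29, 56/29]
Echelon form has 4 nonzero rows, so rank(M) = 4.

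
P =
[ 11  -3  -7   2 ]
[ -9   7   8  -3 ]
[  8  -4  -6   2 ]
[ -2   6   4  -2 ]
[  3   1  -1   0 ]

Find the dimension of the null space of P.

2

Row reduce to echelon form.
R2 ← R2 + (9/11)·R1: [0, 50/11, 25/11, -15/11]
R3 ← R3 − (8/11)·R1: [0, -20/11, -10/11, 6/11]
R4 ← R4 + (2/11)·R1: [0, 60/11, 30/11, -18/11]
R5 ← R5 − (3/11)·R1: [0, 20/11, 10/11, -6/11]
R3 ← R3 + (2/5)·R2: [0, 0, 0, 0]
R4 ← R4 − (6/5)·R2: [0, 0, 0, 0]
R5 ← R5 − (2/5)·R2: [0, 0, 0, 0]
2 nonzero rows, so rank(P) = 2.
P has 4 columns; by rank–nullity, nullity = 4 − 2 = 2.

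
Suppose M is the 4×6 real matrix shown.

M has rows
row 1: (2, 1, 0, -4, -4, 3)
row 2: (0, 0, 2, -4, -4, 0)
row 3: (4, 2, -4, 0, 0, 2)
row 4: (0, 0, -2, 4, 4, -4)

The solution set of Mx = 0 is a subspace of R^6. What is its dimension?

Row reduce to echelon form.
R3 ← R3 − (2)·R1: [0, 0, -4, 8, 8, -4]
R3 ← R3 + (2)·R2: [0, 0, 0, 0, 0, -4]
R4 ← R4 + R2: [0, 0, 0, 0, 0, -4]
R4 ← R4 − R3: [0, 0, 0, 0, 0, 0]
3 nonzero rows, so rank(M) = 3.
M has 6 columns; by rank–nullity, nullity = 6 − 3 = 3.

3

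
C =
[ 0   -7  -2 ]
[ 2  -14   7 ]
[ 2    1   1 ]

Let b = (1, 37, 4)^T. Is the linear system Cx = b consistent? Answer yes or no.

Row reduce the augmented matrix [C | b].
Swap R1 ↔ R2
R3 ← R3 − R1: [0, 15, -6, -33]
R3 ← R3 + (15/7)·R2: [0, 0, -72/7, -216/7]
The echelon form has 3 nonzero rows, and every pivot lies in the first 3 columns, so rank(C) = rank([C|b]) = 3.
The system is consistent.

yes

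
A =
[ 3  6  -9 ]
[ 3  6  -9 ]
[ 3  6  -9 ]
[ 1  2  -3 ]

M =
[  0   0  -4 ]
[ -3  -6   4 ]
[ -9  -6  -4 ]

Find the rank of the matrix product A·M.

First compute AM:
[[ 63,  18,  48],
 [ 63,  18,  48],
 [ 63,  18,  48],
 [ 21,   6,  16]]
Now row reduce the product.
R2 ← R2 − R1: [0, 0, 0]
R3 ← R3 − R1: [0, 0, 0]
R4 ← R4 − (1/3)·R1: [0, 0, 0]
1 nonzero row, so rank(AM) = 1.

1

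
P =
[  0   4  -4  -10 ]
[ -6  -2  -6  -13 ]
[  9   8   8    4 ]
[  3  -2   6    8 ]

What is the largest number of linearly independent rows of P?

Row reduce to echelon form.
Swap R1 ↔ R2
R3 ← R3 + (3/2)·R1: [0, 5, -1, -31/2]
R4 ← R4 + (1/2)·R1: [0, -3, 3, 3/2]
R3 ← R3 − (5/4)·R2: [0, 0, 4, -3]
R4 ← R4 + (3/4)·R2: [0, 0, 0, -6]
Echelon form has 4 nonzero rows, so rank(P) = 4.
The rank gives the maximum number of linearly independent rows: 4.

4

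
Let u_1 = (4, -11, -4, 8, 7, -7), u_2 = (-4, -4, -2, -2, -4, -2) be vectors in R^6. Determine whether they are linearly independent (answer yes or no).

yes

Form the matrix with these vectors as rows and row reduce.
R2 ← R2 + R1: [0, -15, -6, 6, 3, -9]
2 nonzero rows, so the 2 vectors span a space of dimension 2.
Since 2 = 2, the vectors are linearly independent.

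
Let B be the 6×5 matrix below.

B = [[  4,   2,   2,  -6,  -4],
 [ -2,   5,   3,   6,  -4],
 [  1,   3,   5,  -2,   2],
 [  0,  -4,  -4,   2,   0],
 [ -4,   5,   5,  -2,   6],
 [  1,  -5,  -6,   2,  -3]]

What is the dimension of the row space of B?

Row reduce to echelon form.
R2 ← R2 + (1/2)·R1: [0, 6, 4, 3, -6]
R3 ← R3 − (1/4)·R1: [0, 5/2, 9/2, -1/2, 3]
R5 ← R5 + R1: [0, 7, 7, -8, 2]
R6 ← R6 − (1/4)·R1: [0, -11/2, -13/2, 7/2, -2]
R3 ← R3 − (5/12)·R2: [0, 0, 17/6, -7/4, 11/2]
R4 ← R4 + (2/3)·R2: [0, 0, -4/3, 4, -4]
R5 ← R5 − (7/6)·R2: [0, 0, 7/3, -23/2, 9]
R6 ← R6 + (11/12)·R2: [0, 0, -17/6, 25/4, -15/2]
R4 ← R4 + (8/17)·R3: [0, 0, 0, 54/17, -24/17]
R5 ← R5 − (14/17)·R3: [0, 0, 0, -171/17, 76/17]
R6 ← R6 + R3: [0, 0, 0, 9/2, -2]
R5 ← R5 + (19/6)·R4: [0, 0, 0, 0, 0]
R6 ← R6 − (17/12)·R4: [0, 0, 0, 0, 0]
Echelon form has 4 nonzero rows, so rank(B) = 4.
The row space has dimension equal to the rank: 4.

4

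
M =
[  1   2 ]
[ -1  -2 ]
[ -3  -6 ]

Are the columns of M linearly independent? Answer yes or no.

Row reduce M to echelon form.
R2 ← R2 + R1: [0, 0]
R3 ← R3 + (3)·R1: [0, 0]
1 pivot among 2 columns.
Only 1 < 2 pivot columns, so the columns are linearly dependent.

no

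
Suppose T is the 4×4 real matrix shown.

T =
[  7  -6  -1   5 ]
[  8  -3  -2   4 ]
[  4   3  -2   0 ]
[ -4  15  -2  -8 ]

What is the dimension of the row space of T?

2

Row reduce to echelon form.
R2 ← R2 − (8/7)·R1: [0, 27/7, -6/7, -12/7]
R3 ← R3 − (4/7)·R1: [0, 45/7, -10/7, -20/7]
R4 ← R4 + (4/7)·R1: [0, 81/7, -18/7, -36/7]
R3 ← R3 − (5/3)·R2: [0, 0, 0, 0]
R4 ← R4 − (3)·R2: [0, 0, 0, 0]
Echelon form has 2 nonzero rows, so rank(T) = 2.
The row space has dimension equal to the rank: 2.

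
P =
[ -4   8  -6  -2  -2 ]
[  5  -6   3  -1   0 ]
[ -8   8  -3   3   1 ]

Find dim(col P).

Row reduce to echelon form.
R2 ← R2 + (5/4)·R1: [0, 4, -9/2, -7/2, -5/2]
R3 ← R3 − (2)·R1: [0, -8, 9, 7, 5]
R3 ← R3 + (2)·R2: [0, 0, 0, 0, 0]
Echelon form has 2 nonzero rows, so rank(P) = 2.
The column space has dimension equal to the rank: 2.

2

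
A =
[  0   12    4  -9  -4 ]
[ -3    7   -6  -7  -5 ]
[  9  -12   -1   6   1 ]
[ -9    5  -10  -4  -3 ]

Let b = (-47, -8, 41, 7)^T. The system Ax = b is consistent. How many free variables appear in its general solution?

Row reduce the augmented matrix [A | b].
Swap R1 ↔ R2
R3 ← R3 + (3)·R1: [0, 9, -19, -15, -14, 17]
R4 ← R4 − (3)·R1: [0, -16, 8, 17, 12, 31]
R3 ← R3 − (3/4)·R2: [0, 0, -22, -33/4, -11, 209/4]
R4 ← R4 + (4/3)·R2: [0, 0, 40/3, 5, 20/3, -95/3]
R4 ← R4 + (20/33)·R3: [0, 0, 0, 0, 0, 0]
The echelon form has 3 nonzero rows, and every pivot lies in the first 5 columns, so rank(A) = rank([A|b]) = 3.
The system is consistent.
Free variables = (unknowns) − (rank) = 5 − 3 = 2.

2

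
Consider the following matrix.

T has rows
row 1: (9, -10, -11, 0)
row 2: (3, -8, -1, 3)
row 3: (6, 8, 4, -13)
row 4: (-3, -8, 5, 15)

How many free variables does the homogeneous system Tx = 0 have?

Row reduce to echelon form.
R2 ← R2 − (1/3)·R1: [0, -14/3, 8/3, 3]
R3 ← R3 − (2/3)·R1: [0, 44/3, 34/3, -13]
R4 ← R4 + (1/3)·R1: [0, -34/3, 4/3, 15]
R3 ← R3 + (22/7)·R2: [0, 0, 138/7, -25/7]
R4 ← R4 − (17/7)·R2: [0, 0, -36/7, 54/7]
R4 ← R4 + (6/23)·R3: [0, 0, 0, 156/23]
4 nonzero rows, so rank(T) = 4.
T has 4 columns; by rank–nullity, nullity = 4 − 4 = 0.

0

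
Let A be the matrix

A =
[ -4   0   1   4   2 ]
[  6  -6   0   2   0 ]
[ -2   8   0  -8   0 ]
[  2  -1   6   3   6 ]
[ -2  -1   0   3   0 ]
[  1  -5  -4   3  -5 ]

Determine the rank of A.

Row reduce to echelon form.
R2 ← R2 + (3/2)·R1: [0, -6, 3/2, 8, 3]
R3 ← R3 − (1/2)·R1: [0, 8, -1/2, -10, -1]
R4 ← R4 + (1/2)·R1: [0, -1, 13/2, 5, 7]
R5 ← R5 − (1/2)·R1: [0, -1, -1/2, 1, -1]
R6 ← R6 + (1/4)·R1: [0, -5, -15/4, 4, -9/2]
R3 ← R3 + (4/3)·R2: [0, 0, 3/2, 2/3, 3]
R4 ← R4 − (1/6)·R2: [0, 0, 25/4, 11/3, 13/2]
R5 ← R5 − (1/6)·R2: [0, 0, -3/4, -1/3, -3/2]
R6 ← R6 − (5/6)·R2: [0, 0, -5, -8/3, -7]
R4 ← R4 − (25/6)·R3: [0, 0, 0, 8/9, -6]
R5 ← R5 + (1/2)·R3: [0, 0, 0, 0, 0]
R6 ← R6 + (10/3)·R3: [0, 0, 0, -4/9, 3]
R6 ← R6 + (1/2)·R4: [0, 0, 0, 0, 0]
Echelon form has 4 nonzero rows, so rank(A) = 4.

4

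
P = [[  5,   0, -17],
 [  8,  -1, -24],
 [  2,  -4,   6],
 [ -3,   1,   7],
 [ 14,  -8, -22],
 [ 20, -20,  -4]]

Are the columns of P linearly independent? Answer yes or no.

Row reduce P to echelon form.
R2 ← R2 − (8/5)·R1: [0, -1, 16/5]
R3 ← R3 − (2/5)·R1: [0, -4, 64/5]
R4 ← R4 + (3/5)·R1: [0, 1, -16/5]
R5 ← R5 − (14/5)·R1: [0, -8, 128/5]
R6 ← R6 − (4)·R1: [0, -20, 64]
R3 ← R3 − (4)·R2: [0, 0, 0]
R4 ← R4 + R2: [0, 0, 0]
R5 ← R5 − (8)·R2: [0, 0, 0]
R6 ← R6 − (20)·R2: [0, 0, 0]
2 pivots among 3 columns.
Only 2 < 3 pivot columns, so the columns are linearly dependent.

no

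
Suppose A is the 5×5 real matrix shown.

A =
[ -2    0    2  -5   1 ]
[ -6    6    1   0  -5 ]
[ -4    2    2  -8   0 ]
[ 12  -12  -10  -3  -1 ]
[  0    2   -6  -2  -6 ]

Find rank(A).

5

Row reduce to echelon form.
R2 ← R2 − (3)·R1: [0, 6, -5, 15, -8]
R3 ← R3 − (2)·R1: [0, 2, -2, 2, -2]
R4 ← R4 + (6)·R1: [0, -12, 2, -33, 5]
R3 ← R3 − (1/3)·R2: [0, 0, -1/3, -3, 2/3]
R4 ← R4 + (2)·R2: [0, 0, -8, -3, -11]
R5 ← R5 − (1/3)·R2: [0, 0, -13/3, -7, -10/3]
R4 ← R4 − (24)·R3: [0, 0, 0, 69, -27]
R5 ← R5 − (13)·R3: [0, 0, 0, 32, -12]
R5 ← R5 − (32/69)·R4: [0, 0, 0, 0, 12/23]
Echelon form has 5 nonzero rows, so rank(A) = 5.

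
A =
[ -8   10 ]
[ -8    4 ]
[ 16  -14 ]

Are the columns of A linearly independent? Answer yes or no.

yes

Row reduce A to echelon form.
R2 ← R2 − R1: [0, -6]
R3 ← R3 + (2)·R1: [0, 6]
R3 ← R3 + R2: [0, 0]
2 pivots among 2 columns.
Every column is a pivot column, so the columns are linearly independent.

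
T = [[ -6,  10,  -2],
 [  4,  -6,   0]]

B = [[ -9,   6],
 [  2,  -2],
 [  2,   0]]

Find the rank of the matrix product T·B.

First compute TB:
[[ 70, -56],
 [-48,  36]]
Now row reduce the product.
R2 ← R2 + (24/35)·R1: [0, -12/5]
2 nonzero rows, so rank(TB) = 2.

2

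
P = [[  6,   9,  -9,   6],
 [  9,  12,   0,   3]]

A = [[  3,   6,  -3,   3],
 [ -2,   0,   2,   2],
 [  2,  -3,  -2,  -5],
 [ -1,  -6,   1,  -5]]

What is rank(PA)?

2

First compute PA:
[[-24,  27,  24,  51],
 [  0,  36,   0,  36]]
Now row reduce the product.
2 nonzero rows, so rank(PA) = 2.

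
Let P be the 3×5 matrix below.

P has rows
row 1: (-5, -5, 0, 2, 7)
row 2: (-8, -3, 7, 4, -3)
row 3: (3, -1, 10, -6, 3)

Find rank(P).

Row reduce to echelon form.
R2 ← R2 − (8/5)·R1: [0, 5, 7, 4/5, -71/5]
R3 ← R3 + (3/5)·R1: [0, -4, 10, -24/5, 36/5]
R3 ← R3 + (4/5)·R2: [0, 0, 78/5, -104/25, -104/25]
Echelon form has 3 nonzero rows, so rank(P) = 3.

3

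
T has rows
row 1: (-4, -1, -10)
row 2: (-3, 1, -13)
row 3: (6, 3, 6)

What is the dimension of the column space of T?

Row reduce to echelon form.
R2 ← R2 − (3/4)·R1: [0, 7/4, -11/2]
R3 ← R3 + (3/2)·R1: [0, 3/2, -9]
R3 ← R3 − (6/7)·R2: [0, 0, -30/7]
Echelon form has 3 nonzero rows, so rank(T) = 3.
The column space has dimension equal to the rank: 3.

3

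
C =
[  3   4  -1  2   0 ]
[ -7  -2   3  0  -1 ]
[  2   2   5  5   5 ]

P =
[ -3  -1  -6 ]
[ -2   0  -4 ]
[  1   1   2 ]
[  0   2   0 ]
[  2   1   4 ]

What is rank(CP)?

2

First compute CP:
[[-18,   0, -36],
 [ 26,   9,  52],
 [  5,  18,  10]]
Now row reduce the product.
R2 ← R2 + (13/9)·R1: [0, 9, 0]
R3 ← R3 + (5/18)·R1: [0, 18, 0]
R3 ← R3 − (2)·R2: [0, 0, 0]
2 nonzero rows, so rank(CP) = 2.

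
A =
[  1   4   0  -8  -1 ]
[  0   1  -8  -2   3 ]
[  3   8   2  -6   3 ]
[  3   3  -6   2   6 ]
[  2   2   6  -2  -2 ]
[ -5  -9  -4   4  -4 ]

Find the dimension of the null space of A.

Row reduce to echelon form.
R3 ← R3 − (3)·R1: [0, -4, 2, 18, 6]
R4 ← R4 − (3)·R1: [0, -9, -6, 26, 9]
R5 ← R5 − (2)·R1: [0, -6, 6, 14, 0]
R6 ← R6 + (5)·R1: [0, 11, -4, -36, -9]
R3 ← R3 + (4)·R2: [0, 0, -30, 10, 18]
R4 ← R4 + (9)·R2: [0, 0, -78, 8, 36]
R5 ← R5 + (6)·R2: [0, 0, -42, 2, 18]
R6 ← R6 − (11)·R2: [0, 0, 84, -14, -42]
R4 ← R4 − (13/5)·R3: [0, 0, 0, -18, -54/5]
R5 ← R5 − (7/5)·R3: [0, 0, 0, -12, -36/5]
R6 ← R6 + (14/5)·R3: [0, 0, 0, 14, 42/5]
R5 ← R5 − (2/3)·R4: [0, 0, 0, 0, 0]
R6 ← R6 + (7/9)·R4: [0, 0, 0, 0, 0]
4 nonzero rows, so rank(A) = 4.
A has 5 columns; by rank–nullity, nullity = 5 − 4 = 1.

1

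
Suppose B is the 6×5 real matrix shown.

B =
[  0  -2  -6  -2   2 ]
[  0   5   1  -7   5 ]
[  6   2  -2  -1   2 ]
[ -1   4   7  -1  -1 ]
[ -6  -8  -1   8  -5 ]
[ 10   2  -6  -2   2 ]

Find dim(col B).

4

Row reduce to echelon form.
Swap R1 ↔ R3
R4 ← R4 + (1/6)·R1: [0, 13/3, 20/3, -7/6, -2/3]
R5 ← R5 + R1: [0, -6, -3, 7, -3]
R6 ← R6 − (5/3)·R1: [0, -4/3, -8/3, -1/3, -4/3]
R3 ← R3 + (2/5)·R2: [0, 0, -28/5, -24/5, 4]
R4 ← R4 − (13/15)·R2: [0, 0, 29/5, 49/10, -5]
R5 ← R5 + (6/5)·R2: [0, 0, -9/5, -7/5, 3]
R6 ← R6 + (4/15)·R2: [0, 0, -12/5, -11/5, 0]
R4 ← R4 + (29/28)·R3: [0, 0, 0, -1/14, -6/7]
R5 ← R5 − (9/28)·R3: [0, 0, 0, 1/7, 12/7]
R6 ← R6 − (3/7)·R3: [0, 0, 0, -1/7, -12/7]
R5 ← R5 + (2)·R4: [0, 0, 0, 0, 0]
R6 ← R6 − (2)·R4: [0, 0, 0, 0, 0]
Echelon form has 4 nonzero rows, so rank(B) = 4.
The column space has dimension equal to the rank: 4.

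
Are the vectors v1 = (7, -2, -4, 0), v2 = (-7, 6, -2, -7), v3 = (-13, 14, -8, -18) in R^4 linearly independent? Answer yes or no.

Form the matrix with these vectors as rows and row reduce.
R2 ← R2 + R1: [0, 4, -6, -7]
R3 ← R3 + (13/7)·R1: [0, 72/7, -108/7, -18]
R3 ← R3 − (18/7)·R2: [0, 0, 0, 0]
2 nonzero rows, so the 3 vectors span a space of dimension 2.
Since 2 < 3, the vectors are linearly dependent.

no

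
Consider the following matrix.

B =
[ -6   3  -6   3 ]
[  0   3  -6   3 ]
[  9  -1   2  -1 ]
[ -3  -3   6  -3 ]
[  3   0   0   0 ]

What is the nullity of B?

Row reduce to echelon form.
R3 ← R3 + (3/2)·R1: [0, 7/2, -7, 7/2]
R4 ← R4 − (1/2)·R1: [0, -9/2, 9, -9/2]
R5 ← R5 + (1/2)·R1: [0, 3/2, -3, 3/2]
R3 ← R3 − (7/6)·R2: [0, 0, 0, 0]
R4 ← R4 + (3/2)·R2: [0, 0, 0, 0]
R5 ← R5 − (1/2)·R2: [0, 0, 0, 0]
2 nonzero rows, so rank(B) = 2.
B has 4 columns; by rank–nullity, nullity = 4 − 2 = 2.

2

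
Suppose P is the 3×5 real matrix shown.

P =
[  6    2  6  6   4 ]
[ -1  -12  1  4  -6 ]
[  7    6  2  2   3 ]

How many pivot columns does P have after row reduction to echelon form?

3

Row reduce to echelon form.
R2 ← R2 + (1/6)·R1: [0, -35/3, 2, 5, -16/3]
R3 ← R3 − (7/6)·R1: [0, 11/3, -5, -5, -5/3]
R3 ← R3 + (11/35)·R2: [0, 0, -153/35, -24/7, -117/35]
Echelon form has 3 nonzero rows, so rank(P) = 3.
Each nonzero row contributes one pivot column: 3 pivot columns.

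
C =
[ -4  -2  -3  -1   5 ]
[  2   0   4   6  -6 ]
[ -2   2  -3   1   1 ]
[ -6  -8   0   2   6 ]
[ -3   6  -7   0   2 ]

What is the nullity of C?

2

Row reduce to echelon form.
R2 ← R2 + (1/2)·R1: [0, -1, 5/2, 11/2, -7/2]
R3 ← R3 − (1/2)·R1: [0, 3, -3/2, 3/2, -3/2]
R4 ← R4 − (3/2)·R1: [0, -5, 9/2, 7/2, -3/2]
R5 ← R5 − (3/4)·R1: [0, 15/2, -19/4, 3/4, -7/4]
R3 ← R3 + (3)·R2: [0, 0, 6, 18, -12]
R4 ← R4 − (5)·R2: [0, 0, -8, -24, 16]
R5 ← R5 + (15/2)·R2: [0, 0, 14, 42, -28]
R4 ← R4 + (4/3)·R3: [0, 0, 0, 0, 0]
R5 ← R5 − (7/3)·R3: [0, 0, 0, 0, 0]
3 nonzero rows, so rank(C) = 3.
C has 5 columns; by rank–nullity, nullity = 5 − 3 = 2.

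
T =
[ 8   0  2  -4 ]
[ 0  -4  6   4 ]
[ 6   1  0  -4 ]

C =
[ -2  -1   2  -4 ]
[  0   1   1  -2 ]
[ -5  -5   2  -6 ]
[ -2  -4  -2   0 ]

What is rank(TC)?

First compute TC:
[[-18,  -2,  28, -44],
 [-38, -50,   0, -28],
 [ -4,  11,  21, -26]]
Now row reduce the product.
R2 ← R2 − (19/9)·R1: [0, -412/9, -532/9, 584/9]
R3 ← R3 − (2/9)·R1: [0, 103/9, 133/9, -146/9]
R3 ← R3 + (1/4)·R2: [0, 0, 0, 0]
2 nonzero rows, so rank(TC) = 2.

2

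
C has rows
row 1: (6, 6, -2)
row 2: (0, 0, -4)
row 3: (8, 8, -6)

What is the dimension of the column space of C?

2

Row reduce to echelon form.
R3 ← R3 − (4/3)·R1: [0, 0, -10/3]
R3 ← R3 − (5/6)·R2: [0, 0, 0]
Echelon form has 2 nonzero rows, so rank(C) = 2.
The column space has dimension equal to the rank: 2.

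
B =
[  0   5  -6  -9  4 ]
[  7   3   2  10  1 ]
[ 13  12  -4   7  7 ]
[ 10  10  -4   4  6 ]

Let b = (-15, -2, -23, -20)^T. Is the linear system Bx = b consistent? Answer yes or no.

Row reduce the augmented matrix [B | b].
Swap R1 ↔ R2
R3 ← R3 − (13/7)·R1: [0, 45/7, -54/7, -81/7, 36/7, -135/7]
R4 ← R4 − (10/7)·R1: [0, 40/7, -48/7, -72/7, 32/7, -120/7]
R3 ← R3 − (9/7)·R2: [0, 0, 0, 0, 0, 0]
R4 ← R4 − (8/7)·R2: [0, 0, 0, 0, 0, 0]
The echelon form has 2 nonzero rows, and every pivot lies in the first 5 columns, so rank(B) = rank([B|b]) = 2.
The system is consistent.

yes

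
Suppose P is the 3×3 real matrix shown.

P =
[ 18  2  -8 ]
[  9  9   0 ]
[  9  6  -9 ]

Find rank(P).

3

Row reduce to echelon form.
R2 ← R2 − (1/2)·R1: [0, 8, 4]
R3 ← R3 − (1/2)·R1: [0, 5, -5]
R3 ← R3 − (5/8)·R2: [0, 0, -15/2]
Echelon form has 3 nonzero rows, so rank(P) = 3.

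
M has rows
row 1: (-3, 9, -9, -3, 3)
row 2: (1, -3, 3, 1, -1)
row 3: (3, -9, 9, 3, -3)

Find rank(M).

1

Row reduce to echelon form.
R2 ← R2 + (1/3)·R1: [0, 0, 0, 0, 0]
R3 ← R3 + R1: [0, 0, 0, 0, 0]
Echelon form has 1 nonzero row, so rank(M) = 1.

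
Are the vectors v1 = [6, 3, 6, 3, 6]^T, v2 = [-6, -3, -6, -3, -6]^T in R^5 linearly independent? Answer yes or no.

Form the matrix with these vectors as rows and row reduce.
R2 ← R2 + R1: [0, 0, 0, 0, 0]
1 nonzero row, so the 2 vectors span a space of dimension 1.
Since 1 < 2, the vectors are linearly dependent.

no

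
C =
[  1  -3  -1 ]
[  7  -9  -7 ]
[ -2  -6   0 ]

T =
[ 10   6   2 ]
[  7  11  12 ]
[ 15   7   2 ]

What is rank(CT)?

3

First compute CT:
[[-26, -34, -36],
 [-98, -106, -108],
 [-62, -78, -76]]
Now row reduce the product.
R2 ← R2 − (49/13)·R1: [0, 288/13, 360/13]
R3 ← R3 − (31/13)·R1: [0, 40/13, 128/13]
R3 ← R3 − (5/36)·R2: [0, 0, 6]
3 nonzero rows, so rank(CT) = 3.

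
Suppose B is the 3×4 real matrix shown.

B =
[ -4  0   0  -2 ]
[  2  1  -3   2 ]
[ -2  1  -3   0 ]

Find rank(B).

2

Row reduce to echelon form.
R2 ← R2 + (1/2)·R1: [0, 1, -3, 1]
R3 ← R3 − (1/2)·R1: [0, 1, -3, 1]
R3 ← R3 − R2: [0, 0, 0, 0]
Echelon form has 2 nonzero rows, so rank(B) = 2.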